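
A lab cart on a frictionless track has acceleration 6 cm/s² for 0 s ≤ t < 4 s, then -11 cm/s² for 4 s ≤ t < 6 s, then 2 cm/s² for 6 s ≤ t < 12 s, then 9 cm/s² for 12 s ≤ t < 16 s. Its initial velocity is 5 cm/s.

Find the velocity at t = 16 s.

55 cm/s

Δv equals the area under the a-t graph; then v = v₀ + Δv.
0–4 s: 6 × 4 = 24 cm/s
4–6 s: -11 × 2 = -22 cm/s
6–12 s: 2 × 6 = 12 cm/s
12–16 s: 9 × 4 = 36 cm/s
Δv = 50 cm/s, so v(16) = 5 + (50) = 55 cm/s.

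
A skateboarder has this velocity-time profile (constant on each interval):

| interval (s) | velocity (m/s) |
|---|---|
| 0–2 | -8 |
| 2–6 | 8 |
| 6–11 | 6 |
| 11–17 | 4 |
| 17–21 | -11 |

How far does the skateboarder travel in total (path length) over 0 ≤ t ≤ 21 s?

Total distance travelled is ∫|v| dt — sum the magnitudes of each area piece.
0–2 s: |-8| × 2 = 16 m
2–6 s: |8| × 4 = 32 m
6–11 s: |6| × 5 = 30 m
11–17 s: |4| × 6 = 24 m
17–21 s: |-11| × 4 = 44 m
Total distance = 146 m

146 m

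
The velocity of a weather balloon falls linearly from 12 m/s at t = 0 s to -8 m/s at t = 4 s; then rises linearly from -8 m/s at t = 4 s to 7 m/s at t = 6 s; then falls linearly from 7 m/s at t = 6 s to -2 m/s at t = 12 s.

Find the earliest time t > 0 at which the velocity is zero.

v changes sign on 0–4 s (from 12 to -8); the graph is linear there, so v = 0 at t = 0 + (-12)·(4 − 0)/(-8 − 12) = 2.4 s.

t = 2.4 s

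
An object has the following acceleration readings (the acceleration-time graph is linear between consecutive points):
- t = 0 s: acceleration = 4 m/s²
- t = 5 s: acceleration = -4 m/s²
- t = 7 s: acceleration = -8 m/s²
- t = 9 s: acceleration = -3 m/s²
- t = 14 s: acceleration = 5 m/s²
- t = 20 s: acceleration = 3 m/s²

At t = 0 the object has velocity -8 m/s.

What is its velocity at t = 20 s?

Δv equals the area under the a-t graph; then v = v₀ + Δv.
0–5 s: ½(4 + -4)(5) = 0 m/s
5–7 s: ½(-4 + -8)(2) = -12 m/s
7–9 s: ½(-8 + -3)(2) = -11 m/s
9–14 s: ½(-3 + 5)(5) = 5 m/s
14–20 s: ½(5 + 3)(6) = 24 m/s
Δv = 6 m/s, so v(20) = -8 + (6) = -2 m/s.

-2 m/s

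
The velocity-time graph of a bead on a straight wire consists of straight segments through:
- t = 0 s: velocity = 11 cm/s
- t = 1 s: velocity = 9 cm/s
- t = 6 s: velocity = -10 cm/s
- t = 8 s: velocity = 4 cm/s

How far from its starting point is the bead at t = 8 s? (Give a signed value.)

Net displacement equals the area under the velocity-time graph (areas below the axis count negative).
0–1 s: ½(11 + 9)(1) = 10 cm
1–6 s: ½(9 + -10)(5) = -2.5 cm
6–8 s: ½(-10 + 4)(2) = -6 cm
Net displacement = 1.5 cm

1.5 cm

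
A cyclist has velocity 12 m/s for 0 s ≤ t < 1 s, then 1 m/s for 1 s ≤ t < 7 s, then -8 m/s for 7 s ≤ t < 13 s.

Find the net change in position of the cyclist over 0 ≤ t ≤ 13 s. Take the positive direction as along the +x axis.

Displacement is the signed area under the v-t curve.
0–1 s: 12 × 1 = 12 m
1–7 s: 1 × 6 = 6 m
7–13 s: -8 × 6 = -48 m
Net displacement = -30 m

-30 m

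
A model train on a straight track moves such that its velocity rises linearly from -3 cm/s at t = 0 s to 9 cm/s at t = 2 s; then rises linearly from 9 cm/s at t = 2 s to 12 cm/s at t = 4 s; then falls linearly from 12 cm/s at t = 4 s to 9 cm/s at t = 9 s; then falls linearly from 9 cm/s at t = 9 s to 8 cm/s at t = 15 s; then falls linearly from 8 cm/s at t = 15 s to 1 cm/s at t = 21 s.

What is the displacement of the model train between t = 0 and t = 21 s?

Displacement is the signed area under the v-t curve.
0–2 s: ½(-3 + 9)(2) = 6 cm
2–4 s: ½(9 + 12)(2) = 21 cm
4–9 s: ½(12 + 9)(5) = 52.5 cm
9–15 s: ½(9 + 8)(6) = 51 cm
15–21 s: ½(8 + 1)(6) = 27 cm
Net displacement = 157.5 cm

157.5 cm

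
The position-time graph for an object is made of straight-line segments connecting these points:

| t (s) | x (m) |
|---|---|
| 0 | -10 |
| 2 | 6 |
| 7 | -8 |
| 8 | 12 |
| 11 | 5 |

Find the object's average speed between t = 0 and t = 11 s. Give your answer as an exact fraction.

57/11 m/s

Average speed = (total path length)/(elapsed time); on a piecewise-linear x-t graph the path length is Σ|Δx|.
0–2 s: |Δx| = |6 − -10| = 16 m
2–7 s: |Δx| = |-8 − 6| = 14 m
7–8 s: |Δx| = |12 − -8| = 20 m
8–11 s: |Δx| = |5 − 12| = 7 m
Total path = 57 m; average speed = 57/11 = 57/11 m/s.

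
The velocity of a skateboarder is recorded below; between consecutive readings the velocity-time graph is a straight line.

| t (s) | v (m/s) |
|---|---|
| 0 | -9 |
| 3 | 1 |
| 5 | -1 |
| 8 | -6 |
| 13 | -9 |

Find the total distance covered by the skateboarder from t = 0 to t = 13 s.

Total distance travelled is ∫|v| dt — sum the magnitudes of each area piece.
0–3 s: v = 0 at t = 2.7 s; triangle areas 12.15 + 0.15 = 12.3 m
3–5 s: v = 0 at t = 4 s; triangle areas 0.5 + 0.5 = 1 m
5–8 s: |½(-1 + -6)(3)| = 10.5 m
8–13 s: |½(-6 + -9)(5)| = 37.5 m
Total distance = 61.3 m

61.3 m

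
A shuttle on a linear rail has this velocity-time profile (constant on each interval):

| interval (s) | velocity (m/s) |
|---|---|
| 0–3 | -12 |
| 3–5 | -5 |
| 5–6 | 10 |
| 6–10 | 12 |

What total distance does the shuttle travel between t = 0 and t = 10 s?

Distance (not displacement) is the total path length: add the absolute areas under v-t.
0–3 s: |-12| × 3 = 36 m
3–5 s: |-5| × 2 = 10 m
5–6 s: |10| × 1 = 10 m
6–10 s: |12| × 4 = 48 m
Total distance = 104 m

104 m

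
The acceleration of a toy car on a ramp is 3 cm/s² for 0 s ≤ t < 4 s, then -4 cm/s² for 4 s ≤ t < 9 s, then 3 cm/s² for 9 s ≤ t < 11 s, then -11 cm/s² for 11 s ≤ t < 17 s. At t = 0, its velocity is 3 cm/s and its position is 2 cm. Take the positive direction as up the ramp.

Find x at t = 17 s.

-133 cm

On each constant-a segment, Δv = aΔt and Δx = v₀Δt + ½aΔt²; chain segment to segment.
0–4 s: v starts 3 cm/s; Δx = 3·4 + ½·3·4² = 36 cm; v ends 15 cm/s.
4–9 s: v starts 15 cm/s; Δx = 15·5 + ½·-4·5² = 25 cm; v ends -5 cm/s.
9–11 s: v starts -5 cm/s; Δx = -5·2 + ½·3·2² = -4 cm; v ends 1 cm/s.
11–17 s: v starts 1 cm/s; Δx = 1·6 + ½·-11·6² = -192 cm; v ends -65 cm/s.
x(17) = 2 + Σ Δx = -133 cm.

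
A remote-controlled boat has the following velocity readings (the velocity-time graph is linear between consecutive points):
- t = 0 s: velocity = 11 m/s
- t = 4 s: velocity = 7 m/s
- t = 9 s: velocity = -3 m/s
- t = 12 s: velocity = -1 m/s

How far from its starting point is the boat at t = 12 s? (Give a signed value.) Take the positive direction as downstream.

40 m

Net displacement equals the area under the velocity-time graph (areas below the axis count negative).
0–4 s: ½(11 + 7)(4) = 36 m
4–9 s: ½(7 + -3)(5) = 10 m
9–12 s: ½(-3 + -1)(3) = -6 m
Net displacement = 40 m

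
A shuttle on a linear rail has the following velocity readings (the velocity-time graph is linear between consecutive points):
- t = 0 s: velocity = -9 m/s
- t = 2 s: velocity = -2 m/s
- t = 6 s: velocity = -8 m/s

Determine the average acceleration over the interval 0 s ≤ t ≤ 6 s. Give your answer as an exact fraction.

Average acceleration = Δv/Δt = (-8 − -9)/(6 − 0) = 1/6 m/s².

1/6 m/s²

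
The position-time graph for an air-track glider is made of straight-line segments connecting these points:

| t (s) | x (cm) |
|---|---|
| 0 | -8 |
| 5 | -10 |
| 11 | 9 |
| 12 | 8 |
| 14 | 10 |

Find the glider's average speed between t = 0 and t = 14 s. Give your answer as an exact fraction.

Average speed = (total path length)/(elapsed time); on a piecewise-linear x-t graph the path length is Σ|Δx|.
0–5 s: |Δx| = |-10 − -8| = 2 cm
5–11 s: |Δx| = |9 − -10| = 19 cm
11–12 s: |Δx| = |8 − 9| = 1 cm
12–14 s: |Δx| = |10 − 8| = 2 cm
Total path = 24 cm; average speed = 24/14 = 12/7 cm/s.

12/7 cm/s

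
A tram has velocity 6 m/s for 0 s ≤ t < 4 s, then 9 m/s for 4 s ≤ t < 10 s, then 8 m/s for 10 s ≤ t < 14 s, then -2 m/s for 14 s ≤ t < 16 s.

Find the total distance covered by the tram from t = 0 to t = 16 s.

Total distance travelled is ∫|v| dt — sum the magnitudes of each area piece.
0–4 s: |6| × 4 = 24 m
4–10 s: |9| × 6 = 54 m
10–14 s: |8| × 4 = 32 m
14–16 s: |-2| × 2 = 4 m
Total distance = 114 m

114 m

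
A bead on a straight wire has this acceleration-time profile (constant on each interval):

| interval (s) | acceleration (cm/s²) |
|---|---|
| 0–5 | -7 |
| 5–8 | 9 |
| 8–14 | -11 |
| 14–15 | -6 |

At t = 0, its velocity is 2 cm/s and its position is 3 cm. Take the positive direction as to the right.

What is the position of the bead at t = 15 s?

-442 cm

On each constant-a segment, Δv = aΔt and Δx = v₀Δt + ½aΔt²; chain segment to segment.
0–5 s: v starts 2 cm/s; Δx = 2·5 + ½·-7·5² = -77.5 cm; v ends -33 cm/s.
5–8 s: v starts -33 cm/s; Δx = -33·3 + ½·9·3² = -58.5 cm; v ends -6 cm/s.
8–14 s: v starts -6 cm/s; Δx = -6·6 + ½·-11·6² = -234 cm; v ends -72 cm/s.
14–15 s: v starts -72 cm/s; Δx = -72·1 + ½·-6·1² = -75 cm; v ends -78 cm/s.
x(15) = 3 + Σ Δx = -442 cm.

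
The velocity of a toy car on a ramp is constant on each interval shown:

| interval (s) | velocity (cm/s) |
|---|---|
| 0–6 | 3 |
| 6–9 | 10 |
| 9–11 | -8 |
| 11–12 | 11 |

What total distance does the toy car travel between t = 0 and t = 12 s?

Total distance travelled is ∫|v| dt — sum the magnitudes of each area piece.
0–6 s: |3| × 6 = 18 cm
6–9 s: |10| × 3 = 30 cm
9–11 s: |-8| × 2 = 16 cm
11–12 s: |11| × 1 = 11 cm
Total distance = 75 cm

75 cm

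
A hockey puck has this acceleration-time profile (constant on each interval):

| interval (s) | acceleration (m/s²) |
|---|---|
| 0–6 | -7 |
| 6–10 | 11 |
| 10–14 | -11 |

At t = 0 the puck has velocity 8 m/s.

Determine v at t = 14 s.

-34 m/s

Δv equals the area under the a-t graph; then v = v₀ + Δv.
0–6 s: -7 × 6 = -42 m/s
6–10 s: 11 × 4 = 44 m/s
10–14 s: -11 × 4 = -44 m/s
Δv = -42 m/s, so v(14) = 8 + (-42) = -34 m/s.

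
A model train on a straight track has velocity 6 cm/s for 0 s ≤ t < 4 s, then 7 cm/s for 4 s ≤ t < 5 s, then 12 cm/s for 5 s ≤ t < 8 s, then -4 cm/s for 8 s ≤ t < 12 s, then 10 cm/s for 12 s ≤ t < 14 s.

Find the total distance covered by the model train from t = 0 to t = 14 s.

Distance (not displacement) is the total path length: add the absolute areas under v-t.
0–4 s: |6| × 4 = 24 cm
4–5 s: |7| × 1 = 7 cm
5–8 s: |12| × 3 = 36 cm
8–12 s: |-4| × 4 = 16 cm
12–14 s: |10| × 2 = 20 cm
Total distance = 103 cm

103 cm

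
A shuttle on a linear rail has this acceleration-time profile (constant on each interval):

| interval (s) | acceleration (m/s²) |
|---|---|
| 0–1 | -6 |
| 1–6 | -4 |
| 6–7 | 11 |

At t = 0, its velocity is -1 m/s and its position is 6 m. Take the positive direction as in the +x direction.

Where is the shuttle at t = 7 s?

On each constant-a segment, Δv = aΔt and Δx = v₀Δt + ½aΔt²; chain segment to segment.
0–1 s: v starts -1 m/s; Δx = -1·1 + ½·-6·1² = -4 m; v ends -7 m/s.
1–6 s: v starts -7 m/s; Δx = -7·5 + ½·-4·5² = -85 m; v ends -27 m/s.
6–7 s: v starts -27 m/s; Δx = -27·1 + ½·11·1² = -21.5 m; v ends -16 m/s.
x(7) = 6 + Σ Δx = -104.5 m.

-104.5 m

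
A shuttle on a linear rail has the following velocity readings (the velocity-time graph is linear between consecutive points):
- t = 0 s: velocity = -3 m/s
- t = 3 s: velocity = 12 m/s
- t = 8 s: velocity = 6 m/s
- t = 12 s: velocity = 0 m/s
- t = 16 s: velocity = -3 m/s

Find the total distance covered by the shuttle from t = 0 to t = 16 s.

Distance (not displacement) is the total path length: add the absolute areas under v-t.
0–3 s: v = 0 at t = 0.6 s; triangle areas 0.9 + 14.4 = 15.3 m
3–8 s: |½(12 + 6)(5)| = 45 m
8–12 s: |½(6 + 0)(4)| = 12 m
12–16 s: |½(0 + -3)(4)| = 6 m
Total distance = 78.3 m

78.3 m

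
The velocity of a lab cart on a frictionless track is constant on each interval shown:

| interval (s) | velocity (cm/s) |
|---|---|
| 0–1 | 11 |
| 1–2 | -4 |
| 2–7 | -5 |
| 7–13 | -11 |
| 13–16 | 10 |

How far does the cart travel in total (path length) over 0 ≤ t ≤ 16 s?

Distance (not displacement) is the total path length: add the absolute areas under v-t.
0–1 s: |11| × 1 = 11 cm
1–2 s: |-4| × 1 = 4 cm
2–7 s: |-5| × 5 = 25 cm
7–13 s: |-11| × 6 = 66 cm
13–16 s: |10| × 3 = 30 cm
Total distance = 136 cm

136 cm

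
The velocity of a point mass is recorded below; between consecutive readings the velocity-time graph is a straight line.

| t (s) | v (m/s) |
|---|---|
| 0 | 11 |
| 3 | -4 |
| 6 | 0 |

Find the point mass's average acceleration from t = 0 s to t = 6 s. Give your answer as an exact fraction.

-11/6 m/s²

Average acceleration = Δv/Δt = (0 − 11)/(6 − 0) = -11/6 m/s².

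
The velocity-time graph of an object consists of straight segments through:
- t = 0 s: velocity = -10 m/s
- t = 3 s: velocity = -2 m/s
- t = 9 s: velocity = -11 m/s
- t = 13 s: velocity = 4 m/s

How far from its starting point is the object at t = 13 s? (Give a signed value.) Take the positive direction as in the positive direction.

Net displacement equals the area under the velocity-time graph (areas below the axis count negative).
0–3 s: ½(-10 + -2)(3) = -18 m
3–9 s: ½(-2 + -11)(6) = -39 m
9–13 s: ½(-11 + 4)(4) = -14 m
Net displacement = -71 m

-71 m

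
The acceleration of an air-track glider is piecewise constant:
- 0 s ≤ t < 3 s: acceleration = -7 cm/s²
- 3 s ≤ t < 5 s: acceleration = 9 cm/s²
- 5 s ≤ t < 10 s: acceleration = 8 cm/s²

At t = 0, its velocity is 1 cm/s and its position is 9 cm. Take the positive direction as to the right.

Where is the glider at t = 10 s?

On each constant-a segment, Δv = aΔt and Δx = v₀Δt + ½aΔt²; chain segment to segment.
0–3 s: v starts 1 cm/s; Δx = 1·3 + ½·-7·3² = -28.5 cm; v ends -20 cm/s.
3–5 s: v starts -20 cm/s; Δx = -20·2 + ½·9·2² = -22 cm; v ends -2 cm/s.
5–10 s: v starts -2 cm/s; Δx = -2·5 + ½·8·5² = 90 cm; v ends 38 cm/s.
x(10) = 9 + Σ Δx = 48.5 cm.

48.5 cm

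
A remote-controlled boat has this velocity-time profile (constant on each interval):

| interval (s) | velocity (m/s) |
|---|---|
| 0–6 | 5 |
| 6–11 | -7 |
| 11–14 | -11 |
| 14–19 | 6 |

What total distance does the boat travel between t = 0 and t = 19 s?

Distance (not displacement) is the total path length: add the absolute areas under v-t.
0–6 s: |5| × 6 = 30 m
6–11 s: |-7| × 5 = 35 m
11–14 s: |-11| × 3 = 33 m
14–19 s: |6| × 5 = 30 m
Total distance = 128 m

128 m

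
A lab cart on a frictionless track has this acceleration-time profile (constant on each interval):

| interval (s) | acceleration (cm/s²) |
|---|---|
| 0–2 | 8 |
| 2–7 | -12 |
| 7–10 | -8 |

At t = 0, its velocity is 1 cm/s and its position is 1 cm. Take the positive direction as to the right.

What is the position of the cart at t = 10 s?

-211 cm

On each constant-a segment, Δv = aΔt and Δx = v₀Δt + ½aΔt²; chain segment to segment.
0–2 s: v starts 1 cm/s; Δx = 1·2 + ½·8·2² = 18 cm; v ends 17 cm/s.
2–7 s: v starts 17 cm/s; Δx = 17·5 + ½·-12·5² = -65 cm; v ends -43 cm/s.
7–10 s: v starts -43 cm/s; Δx = -43·3 + ½·-8·3² = -165 cm; v ends -67 cm/s.
x(10) = 1 + Σ Δx = -211 cm.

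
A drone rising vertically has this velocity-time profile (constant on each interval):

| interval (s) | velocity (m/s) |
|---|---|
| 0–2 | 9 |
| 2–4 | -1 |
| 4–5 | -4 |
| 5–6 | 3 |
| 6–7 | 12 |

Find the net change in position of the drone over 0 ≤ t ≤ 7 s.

27 m

Displacement is the signed area under the v-t curve.
0–2 s: 9 × 2 = 18 m
2–4 s: -1 × 2 = -2 m
4–5 s: -4 × 1 = -4 m
5–6 s: 3 × 1 = 3 m
6–7 s: 12 × 1 = 12 m
Net displacement = 27 m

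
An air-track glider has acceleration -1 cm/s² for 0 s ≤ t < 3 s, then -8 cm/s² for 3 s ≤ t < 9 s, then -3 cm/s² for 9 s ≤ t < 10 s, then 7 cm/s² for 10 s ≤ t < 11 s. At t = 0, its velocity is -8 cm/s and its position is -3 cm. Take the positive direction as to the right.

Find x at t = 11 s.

-360.5 cm

On each constant-a segment, Δv = aΔt and Δx = v₀Δt + ½aΔt²; chain segment to segment.
0–3 s: v starts -8 cm/s; Δx = -8·3 + ½·-1·3² = -28.5 cm; v ends -11 cm/s.
3–9 s: v starts -11 cm/s; Δx = -11·6 + ½·-8·6² = -210 cm; v ends -59 cm/s.
9–10 s: v starts -59 cm/s; Δx = -59·1 + ½·-3·1² = -60.5 cm; v ends -62 cm/s.
10–11 s: v starts -62 cm/s; Δx = -62·1 + ½·7·1² = -58.5 cm; v ends -55 cm/s.
x(11) = -3 + Σ Δx = -360.5 cm.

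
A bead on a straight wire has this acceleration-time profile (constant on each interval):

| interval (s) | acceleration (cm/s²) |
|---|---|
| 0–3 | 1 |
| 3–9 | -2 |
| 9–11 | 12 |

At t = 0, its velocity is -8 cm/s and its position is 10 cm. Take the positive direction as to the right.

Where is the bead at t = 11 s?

-85.5 cm

On each constant-a segment, Δv = aΔt and Δx = v₀Δt + ½aΔt²; chain segment to segment.
0–3 s: v starts -8 cm/s; Δx = -8·3 + ½·1·3² = -19.5 cm; v ends -5 cm/s.
3–9 s: v starts -5 cm/s; Δx = -5·6 + ½·-2·6² = -66 cm; v ends -17 cm/s.
9–11 s: v starts -17 cm/s; Δx = -17·2 + ½·12·2² = -10 cm; v ends 7 cm/s.
x(11) = 10 + Σ Δx = -85.5 cm.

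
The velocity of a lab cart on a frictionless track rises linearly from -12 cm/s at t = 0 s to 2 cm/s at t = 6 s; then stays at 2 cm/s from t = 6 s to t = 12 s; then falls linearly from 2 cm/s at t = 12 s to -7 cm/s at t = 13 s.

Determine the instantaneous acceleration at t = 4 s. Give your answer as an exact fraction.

7/3 cm/s²

Acceleration is the slope of the v-t graph on 0–6 s: (2 − -12)/(6 − 0) = 7/3 cm/s².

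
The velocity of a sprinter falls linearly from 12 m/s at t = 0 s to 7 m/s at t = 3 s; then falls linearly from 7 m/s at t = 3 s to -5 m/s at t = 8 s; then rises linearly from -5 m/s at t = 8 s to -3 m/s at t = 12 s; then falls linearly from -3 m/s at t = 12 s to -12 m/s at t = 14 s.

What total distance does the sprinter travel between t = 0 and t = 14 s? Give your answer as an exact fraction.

899/12 m

Distance (not displacement) is the total path length: add the absolute areas under v-t.
0–3 s: |½(12 + 7)(3)| = 28.5 m
3–8 s: v = 0 at t = 71/12 s; triangle areas 245/24 + 125/24 = 185/12 m
8–12 s: |½(-5 + -3)(4)| = 16 m
12–14 s: |½(-3 + -12)(2)| = 15 m
Total distance = 899/12 m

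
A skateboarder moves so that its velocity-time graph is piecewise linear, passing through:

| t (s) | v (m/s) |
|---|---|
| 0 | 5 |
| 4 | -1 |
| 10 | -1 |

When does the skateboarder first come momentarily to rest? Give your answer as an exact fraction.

v changes sign on 0–4 s (from 5 to -1); the graph is linear there, so v = 0 at t = 0 + (-5)·(4 − 0)/(-1 − 5) = 10/3 s.

t = 10/3 s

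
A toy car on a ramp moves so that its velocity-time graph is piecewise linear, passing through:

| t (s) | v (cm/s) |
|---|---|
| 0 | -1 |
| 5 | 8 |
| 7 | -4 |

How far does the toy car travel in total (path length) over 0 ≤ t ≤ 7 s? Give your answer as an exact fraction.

Total distance travelled is ∫|v| dt — sum the magnitudes of each area piece.
0–5 s: v = 0 at t = 5/9 s; triangle areas 5/18 + 160/9 = 325/18 cm
5–7 s: v = 0 at t = 19/3 s; triangle areas 16/3 + 4/3 = 20/3 cm
Total distance = 445/18 cm

445/18 cm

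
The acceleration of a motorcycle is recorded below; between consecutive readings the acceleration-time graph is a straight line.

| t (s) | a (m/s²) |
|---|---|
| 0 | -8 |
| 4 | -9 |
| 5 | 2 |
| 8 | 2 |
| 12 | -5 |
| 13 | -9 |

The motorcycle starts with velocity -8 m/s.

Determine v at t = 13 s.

-52.5 m/s

Δv equals the area under the a-t graph; then v = v₀ + Δv.
0–4 s: ½(-8 + -9)(4) = -34 m/s
4–5 s: ½(-9 + 2)(1) = -3.5 m/s
5–8 s: 2 × 3 = 6 m/s
8–12 s: ½(2 + -5)(4) = -6 m/s
12–13 s: ½(-5 + -9)(1) = -7 m/s
Δv = -44.5 m/s, so v(13) = -8 + (-44.5) = -52.5 m/s.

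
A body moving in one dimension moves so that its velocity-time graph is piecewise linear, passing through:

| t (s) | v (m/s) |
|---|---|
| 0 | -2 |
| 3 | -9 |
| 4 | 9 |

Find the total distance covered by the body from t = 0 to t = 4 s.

21 m

Distance (not displacement) is the total path length: add the absolute areas under v-t.
0–3 s: |½(-2 + -9)(3)| = 16.5 m
3–4 s: v = 0 at t = 3.5 s; triangle areas 2.25 + 2.25 = 4.5 m
Total distance = 21 m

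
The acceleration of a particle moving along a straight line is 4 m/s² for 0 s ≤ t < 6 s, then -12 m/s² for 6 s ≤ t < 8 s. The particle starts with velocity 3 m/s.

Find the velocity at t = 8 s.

3 m/s

Δv equals the area under the a-t graph; then v = v₀ + Δv.
0–6 s: 4 × 6 = 24 m/s
6–8 s: -12 × 2 = -24 m/s
Δv = 0 m/s, so v(8) = 3 + (0) = 3 m/s.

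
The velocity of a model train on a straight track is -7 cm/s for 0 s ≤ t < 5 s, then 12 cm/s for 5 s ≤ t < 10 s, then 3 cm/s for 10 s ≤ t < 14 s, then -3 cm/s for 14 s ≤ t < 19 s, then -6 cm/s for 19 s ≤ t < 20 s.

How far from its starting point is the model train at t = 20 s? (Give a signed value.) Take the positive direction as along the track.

Displacement is the signed area under the v-t curve.
0–5 s: -7 × 5 = -35 cm
5–10 s: 12 × 5 = 60 cm
10–14 s: 3 × 4 = 12 cm
14–19 s: -3 × 5 = -15 cm
19–20 s: -6 × 1 = -6 cm
Net displacement = 16 cm

16 cm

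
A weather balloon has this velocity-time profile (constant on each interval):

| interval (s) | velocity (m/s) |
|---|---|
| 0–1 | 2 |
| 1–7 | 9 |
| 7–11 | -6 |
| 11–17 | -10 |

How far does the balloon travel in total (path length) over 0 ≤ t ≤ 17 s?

140 m

Distance (not displacement) is the total path length: add the absolute areas under v-t.
0–1 s: |2| × 1 = 2 m
1–7 s: |9| × 6 = 54 m
7–11 s: |-6| × 4 = 24 m
11–17 s: |-10| × 6 = 60 m
Total distance = 140 m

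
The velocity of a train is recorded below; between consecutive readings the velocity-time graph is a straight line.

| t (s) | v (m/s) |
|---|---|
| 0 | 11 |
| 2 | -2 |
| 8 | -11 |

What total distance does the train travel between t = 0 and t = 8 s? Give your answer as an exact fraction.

632/13 m

Total distance travelled is ∫|v| dt — sum the magnitudes of each area piece.
0–2 s: v = 0 at t = 22/13 s; triangle areas 121/13 + 4/13 = 125/13 m
2–8 s: |½(-2 + -11)(6)| = 39 m
Total distance = 632/13 m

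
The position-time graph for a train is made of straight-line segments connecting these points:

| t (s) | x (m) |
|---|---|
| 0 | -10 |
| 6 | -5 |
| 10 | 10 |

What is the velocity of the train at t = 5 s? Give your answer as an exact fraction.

5/6 m/s

Velocity is the slope of the x-t graph on 0–6 s: (-5 − -10)/(6 − 0) = 5/6 m/s.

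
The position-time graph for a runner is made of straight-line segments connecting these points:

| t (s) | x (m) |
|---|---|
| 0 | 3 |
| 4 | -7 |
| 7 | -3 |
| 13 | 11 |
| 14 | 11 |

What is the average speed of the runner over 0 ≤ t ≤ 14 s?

Average speed = (total path length)/(elapsed time); on a piecewise-linear x-t graph the path length is Σ|Δx|.
0–4 s: |Δx| = |-7 − 3| = 10 m
4–7 s: |Δx| = |-3 − -7| = 4 m
7–13 s: |Δx| = |11 − -3| = 14 m
13–14 s: |Δx| = |11 − 11| = 0 m
Total path = 28 m; average speed = 28/14 = 2 m/s.

2 m/s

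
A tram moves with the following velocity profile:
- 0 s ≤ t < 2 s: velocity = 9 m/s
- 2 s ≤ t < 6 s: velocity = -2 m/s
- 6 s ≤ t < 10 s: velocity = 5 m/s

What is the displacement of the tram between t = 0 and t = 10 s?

Displacement is the signed area under the v-t curve.
0–2 s: 9 × 2 = 18 m
2–6 s: -2 × 4 = -8 m
6–10 s: 5 × 4 = 20 m
Net displacement = 30 m

30 m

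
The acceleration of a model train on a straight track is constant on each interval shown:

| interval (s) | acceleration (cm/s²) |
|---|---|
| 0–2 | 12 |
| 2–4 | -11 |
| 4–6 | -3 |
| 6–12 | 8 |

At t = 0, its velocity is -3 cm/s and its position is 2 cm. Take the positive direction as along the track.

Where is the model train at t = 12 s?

134 cm

On each constant-a segment, Δv = aΔt and Δx = v₀Δt + ½aΔt²; chain segment to segment.
0–2 s: v starts -3 cm/s; Δx = -3·2 + ½·12·2² = 18 cm; v ends 21 cm/s.
2–4 s: v starts 21 cm/s; Δx = 21·2 + ½·-11·2² = 20 cm; v ends -1 cm/s.
4–6 s: v starts -1 cm/s; Δx = -1·2 + ½·-3·2² = -8 cm; v ends -7 cm/s.
6–12 s: v starts -7 cm/s; Δx = -7·6 + ½·8·6² = 102 cm; v ends 41 cm/s.
x(12) = 2 + Σ Δx = 134 cm.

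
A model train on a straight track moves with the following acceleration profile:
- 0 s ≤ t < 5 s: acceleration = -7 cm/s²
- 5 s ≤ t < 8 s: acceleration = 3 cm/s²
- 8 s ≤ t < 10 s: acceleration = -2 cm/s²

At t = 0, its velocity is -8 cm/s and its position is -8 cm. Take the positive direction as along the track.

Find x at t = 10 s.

-323 cm

On each constant-a segment, Δv = aΔt and Δx = v₀Δt + ½aΔt²; chain segment to segment.
0–5 s: v starts -8 cm/s; Δx = -8·5 + ½·-7·5² = -127.5 cm; v ends -43 cm/s.
5–8 s: v starts -43 cm/s; Δx = -43·3 + ½·3·3² = -115.5 cm; v ends -34 cm/s.
8–10 s: v starts -34 cm/s; Δx = -34·2 + ½·-2·2² = -72 cm; v ends -38 cm/s.
x(10) = -8 + Σ Δx = -323 cm.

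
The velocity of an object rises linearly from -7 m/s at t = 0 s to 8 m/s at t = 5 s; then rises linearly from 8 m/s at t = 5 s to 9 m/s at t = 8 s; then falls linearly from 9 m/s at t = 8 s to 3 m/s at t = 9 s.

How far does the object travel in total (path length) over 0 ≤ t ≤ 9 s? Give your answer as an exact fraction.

151/3 m

Distance (not displacement) is the total path length: add the absolute areas under v-t.
0–5 s: v = 0 at t = 7/3 s; triangle areas 49/6 + 32/3 = 113/6 m
5–8 s: |½(8 + 9)(3)| = 25.5 m
8–9 s: |½(9 + 3)(1)| = 6 m
Total distance = 151/3 m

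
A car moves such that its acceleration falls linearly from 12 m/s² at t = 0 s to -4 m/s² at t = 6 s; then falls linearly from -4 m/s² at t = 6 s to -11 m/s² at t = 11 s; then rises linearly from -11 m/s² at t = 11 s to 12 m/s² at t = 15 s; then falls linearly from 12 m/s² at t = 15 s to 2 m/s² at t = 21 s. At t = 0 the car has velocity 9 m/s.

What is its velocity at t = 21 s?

39.5 m/s

Δv equals the area under the a-t graph; then v = v₀ + Δv.
0–6 s: ½(12 + -4)(6) = 24 m/s
6–11 s: ½(-4 + -11)(5) = -37.5 m/s
11–15 s: ½(-11 + 12)(4) = 2 m/s
15–21 s: ½(12 + 2)(6) = 42 m/s
Δv = 30.5 m/s, so v(21) = 9 + (30.5) = 39.5 m/s.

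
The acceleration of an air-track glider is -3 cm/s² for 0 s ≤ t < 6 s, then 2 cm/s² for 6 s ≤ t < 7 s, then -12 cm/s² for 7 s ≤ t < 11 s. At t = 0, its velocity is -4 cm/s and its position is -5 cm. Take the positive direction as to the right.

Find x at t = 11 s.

On each constant-a segment, Δv = aΔt and Δx = v₀Δt + ½aΔt²; chain segment to segment.
0–6 s: v starts -4 cm/s; Δx = -4·6 + ½·-3·6² = -78 cm; v ends -22 cm/s.
6–7 s: v starts -22 cm/s; Δx = -22·1 + ½·2·1² = -21 cm; v ends -20 cm/s.
7–11 s: v starts -20 cm/s; Δx = -20·4 + ½·-12·4² = -176 cm; v ends -68 cm/s.
x(11) = -5 + Σ Δx = -280 cm.

-280 cm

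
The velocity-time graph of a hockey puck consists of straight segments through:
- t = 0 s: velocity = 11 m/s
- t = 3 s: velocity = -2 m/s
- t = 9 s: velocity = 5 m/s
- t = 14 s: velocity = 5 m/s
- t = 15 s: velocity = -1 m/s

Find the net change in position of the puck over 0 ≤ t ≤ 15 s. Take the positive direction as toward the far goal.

Net displacement equals the area under the velocity-time graph (areas below the axis count negative).
0–3 s: ½(11 + -2)(3) = 13.5 m
3–9 s: ½(-2 + 5)(6) = 9 m
9–14 s: 5 × 5 = 25 m
14–15 s: ½(5 + -1)(1) = 2 m
Net displacement = 49.5 m

49.5 m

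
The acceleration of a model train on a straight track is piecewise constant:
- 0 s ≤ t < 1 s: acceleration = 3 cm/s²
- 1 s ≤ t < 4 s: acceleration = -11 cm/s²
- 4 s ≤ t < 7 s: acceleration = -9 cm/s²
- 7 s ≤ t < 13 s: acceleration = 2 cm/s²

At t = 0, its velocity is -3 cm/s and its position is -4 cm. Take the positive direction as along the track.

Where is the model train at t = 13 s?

-518.5 cm

On each constant-a segment, Δv = aΔt and Δx = v₀Δt + ½aΔt²; chain segment to segment.
0–1 s: v starts -3 cm/s; Δx = -3·1 + ½·3·1² = -1.5 cm; v ends 0 cm/s.
1–4 s: v starts 0 cm/s; Δx = 0·3 + ½·-11·3² = -49.5 cm; v ends -33 cm/s.
4–7 s: v starts -33 cm/s; Δx = -33·3 + ½·-9·3² = -139.5 cm; v ends -60 cm/s.
7–13 s: v starts -60 cm/s; Δx = -60·6 + ½·2·6² = -324 cm; v ends -48 cm/s.
x(13) = -4 + Σ Δx = -518.5 cm.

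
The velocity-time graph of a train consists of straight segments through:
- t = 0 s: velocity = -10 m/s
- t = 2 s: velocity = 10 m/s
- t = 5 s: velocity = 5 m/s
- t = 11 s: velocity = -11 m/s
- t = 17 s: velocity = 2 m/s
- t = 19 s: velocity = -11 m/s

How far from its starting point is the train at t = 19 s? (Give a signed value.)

Displacement is the signed area under the v-t curve.
0–2 s: ½(-10 + 10)(2) = 0 m
2–5 s: ½(10 + 5)(3) = 22.5 m
5–11 s: ½(5 + -11)(6) = -18 m
11–17 s: ½(-11 + 2)(6) = -27 m
17–19 s: ½(2 + -11)(2) = -9 m
Net displacement = -31.5 m

-31.5 m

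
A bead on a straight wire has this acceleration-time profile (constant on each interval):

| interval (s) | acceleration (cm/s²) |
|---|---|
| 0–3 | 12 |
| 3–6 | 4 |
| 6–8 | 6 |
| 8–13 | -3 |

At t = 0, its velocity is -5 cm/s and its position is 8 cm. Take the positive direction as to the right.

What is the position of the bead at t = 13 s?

493.5 cm

On each constant-a segment, Δv = aΔt and Δx = v₀Δt + ½aΔt²; chain segment to segment.
0–3 s: v starts -5 cm/s; Δx = -5·3 + ½·12·3² = 39 cm; v ends 31 cm/s.
3–6 s: v starts 31 cm/s; Δx = 31·3 + ½·4·3² = 111 cm; v ends 43 cm/s.
6–8 s: v starts 43 cm/s; Δx = 43·2 + ½·6·2² = 98 cm; v ends 55 cm/s.
8–13 s: v starts 55 cm/s; Δx = 55·5 + ½·-3·5² = 237.5 cm; v ends 40 cm/s.
x(13) = 8 + Σ Δx = 493.5 cm.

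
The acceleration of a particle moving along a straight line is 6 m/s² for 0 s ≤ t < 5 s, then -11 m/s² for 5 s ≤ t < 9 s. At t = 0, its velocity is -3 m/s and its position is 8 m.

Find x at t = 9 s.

On each constant-a segment, Δv = aΔt and Δx = v₀Δt + ½aΔt²; chain segment to segment.
0–5 s: v starts -3 m/s; Δx = -3·5 + ½·6·5² = 60 m; v ends 27 m/s.
5–9 s: v starts 27 m/s; Δx = 27·4 + ½·-11·4² = 20 m; v ends -17 m/s.
x(9) = 8 + Σ Δx = 88 m.

88 m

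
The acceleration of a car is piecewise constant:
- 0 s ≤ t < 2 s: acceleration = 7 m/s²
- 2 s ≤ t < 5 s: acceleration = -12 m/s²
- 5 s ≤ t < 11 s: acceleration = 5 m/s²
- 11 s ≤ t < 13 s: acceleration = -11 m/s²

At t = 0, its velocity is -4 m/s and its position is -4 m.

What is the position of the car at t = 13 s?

-102 m

On each constant-a segment, Δv = aΔt and Δx = v₀Δt + ½aΔt²; chain segment to segment.
0–2 s: v starts -4 m/s; Δx = -4·2 + ½·7·2² = 6 m; v ends 10 m/s.
2–5 s: v starts 10 m/s; Δx = 10·3 + ½·-12·3² = -24 m; v ends -26 m/s.
5–11 s: v starts -26 m/s; Δx = -26·6 + ½·5·6² = -66 m; v ends 4 m/s.
11–13 s: v starts 4 m/s; Δx = 4·2 + ½·-11·2² = -14 m; v ends -18 m/s.
x(13) = -4 + Σ Δx = -102 m.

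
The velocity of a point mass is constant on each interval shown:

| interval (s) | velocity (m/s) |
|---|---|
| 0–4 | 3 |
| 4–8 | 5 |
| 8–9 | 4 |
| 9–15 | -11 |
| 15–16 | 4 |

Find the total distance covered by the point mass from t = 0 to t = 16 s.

Distance (not displacement) is the total path length: add the absolute areas under v-t.
0–4 s: |3| × 4 = 12 m
4–8 s: |5| × 4 = 20 m
8–9 s: |4| × 1 = 4 m
9–15 s: |-11| × 6 = 66 m
15–16 s: |4| × 1 = 4 m
Total distance = 106 m

106 m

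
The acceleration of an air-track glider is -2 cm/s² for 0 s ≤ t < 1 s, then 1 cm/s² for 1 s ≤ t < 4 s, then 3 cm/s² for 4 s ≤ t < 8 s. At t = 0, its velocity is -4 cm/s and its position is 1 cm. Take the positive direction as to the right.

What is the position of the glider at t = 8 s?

On each constant-a segment, Δv = aΔt and Δx = v₀Δt + ½aΔt²; chain segment to segment.
0–1 s: v starts -4 cm/s; Δx = -4·1 + ½·-2·1² = -5 cm; v ends -6 cm/s.
1–4 s: v starts -6 cm/s; Δx = -6·3 + ½·1·3² = -13.5 cm; v ends -3 cm/s.
4–8 s: v starts -3 cm/s; Δx = -3·4 + ½·3·4² = 12 cm; v ends 9 cm/s.
x(8) = 1 + Σ Δx = -5.5 cm.

-5.5 cm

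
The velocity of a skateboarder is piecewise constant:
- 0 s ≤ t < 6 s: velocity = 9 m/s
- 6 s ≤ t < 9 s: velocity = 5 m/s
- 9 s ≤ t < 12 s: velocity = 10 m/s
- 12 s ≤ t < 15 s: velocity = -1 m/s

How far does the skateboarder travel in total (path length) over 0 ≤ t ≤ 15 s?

Distance (not displacement) is the total path length: add the absolute areas under v-t.
0–6 s: |9| × 6 = 54 m
6–9 s: |5| × 3 = 15 m
9–12 s: |10| × 3 = 30 m
12–15 s: |-1| × 3 = 3 m
Total distance = 102 m

102 m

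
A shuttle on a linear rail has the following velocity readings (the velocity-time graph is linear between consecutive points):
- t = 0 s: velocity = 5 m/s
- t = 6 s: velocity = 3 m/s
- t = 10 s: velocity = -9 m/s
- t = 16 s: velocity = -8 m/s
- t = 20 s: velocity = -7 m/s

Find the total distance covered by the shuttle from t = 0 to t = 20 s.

120 m

Distance (not displacement) is the total path length: add the absolute areas under v-t.
0–6 s: |½(5 + 3)(6)| = 24 m
6–10 s: v = 0 at t = 7 s; triangle areas 1.5 + 13.5 = 15 m
10–16 s: |½(-9 + -8)(6)| = 51 m
16–20 s: |½(-8 + -7)(4)| = 30 m
Total distance = 120 m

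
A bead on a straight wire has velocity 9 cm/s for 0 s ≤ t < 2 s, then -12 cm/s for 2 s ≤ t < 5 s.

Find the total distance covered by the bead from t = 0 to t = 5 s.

Total distance travelled is ∫|v| dt — sum the magnitudes of each area piece.
0–2 s: |9| × 2 = 18 cm
2–5 s: |-12| × 3 = 36 cm
Total distance = 54 cm

54 cm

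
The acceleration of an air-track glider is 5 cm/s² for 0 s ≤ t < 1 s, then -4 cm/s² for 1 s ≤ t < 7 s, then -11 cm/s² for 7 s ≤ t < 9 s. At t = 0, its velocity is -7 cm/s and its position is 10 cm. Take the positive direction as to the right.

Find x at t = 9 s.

On each constant-a segment, Δv = aΔt and Δx = v₀Δt + ½aΔt²; chain segment to segment.
0–1 s: v starts -7 cm/s; Δx = -7·1 + ½·5·1² = -4.5 cm; v ends -2 cm/s.
1–7 s: v starts -2 cm/s; Δx = -2·6 + ½·-4·6² = -84 cm; v ends -26 cm/s.
7–9 s: v starts -26 cm/s; Δx = -26·2 + ½·-11·2² = -74 cm; v ends -48 cm/s.
x(9) = 10 + Σ Δx = -152.5 cm.

-152.5 cm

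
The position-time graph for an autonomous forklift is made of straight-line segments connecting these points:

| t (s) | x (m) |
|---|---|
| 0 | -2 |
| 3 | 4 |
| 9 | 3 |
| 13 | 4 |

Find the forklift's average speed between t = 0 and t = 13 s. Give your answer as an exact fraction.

8/13 m/s

Average speed = (total path length)/(elapsed time); on a piecewise-linear x-t graph the path length is Σ|Δx|.
0–3 s: |Δx| = |4 − -2| = 6 m
3–9 s: |Δx| = |3 − 4| = 1 m
9–13 s: |Δx| = |4 − 3| = 1 m
Total path = 8 m; average speed = 8/13 = 8/13 m/s.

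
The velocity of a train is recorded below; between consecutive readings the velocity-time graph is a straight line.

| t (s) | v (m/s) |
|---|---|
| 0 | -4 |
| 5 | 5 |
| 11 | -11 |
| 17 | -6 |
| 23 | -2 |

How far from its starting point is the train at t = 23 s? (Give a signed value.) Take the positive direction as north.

-90.5 m

Displacement is the signed area under the v-t curve.
0–5 s: ½(-4 + 5)(5) = 2.5 m
5–11 s: ½(5 + -11)(6) = -18 m
11–17 s: ½(-11 + -6)(6) = -51 m
17–23 s: ½(-6 + -2)(6) = -24 m
Net displacement = -90.5 m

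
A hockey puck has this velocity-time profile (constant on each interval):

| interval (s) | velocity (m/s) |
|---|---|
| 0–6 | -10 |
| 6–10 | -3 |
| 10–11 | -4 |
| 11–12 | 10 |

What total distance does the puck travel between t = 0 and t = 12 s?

Total distance travelled is ∫|v| dt — sum the magnitudes of each area piece.
0–6 s: |-10| × 6 = 60 m
6–10 s: |-3| × 4 = 12 m
10–11 s: |-4| × 1 = 4 m
11–12 s: |10| × 1 = 10 m
Total distance = 86 m

86 m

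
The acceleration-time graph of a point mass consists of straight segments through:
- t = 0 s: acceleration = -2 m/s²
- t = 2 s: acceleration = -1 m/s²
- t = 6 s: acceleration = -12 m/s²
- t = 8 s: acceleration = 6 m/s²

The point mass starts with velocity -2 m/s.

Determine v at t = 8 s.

Δv equals the area under the a-t graph; then v = v₀ + Δv.
0–2 s: ½(-2 + -1)(2) = -3 m/s
2–6 s: ½(-1 + -12)(4) = -26 m/s
6–8 s: ½(-12 + 6)(2) = -6 m/s
Δv = -35 m/s, so v(8) = -2 + (-35) = -37 m/s.

-37 m/s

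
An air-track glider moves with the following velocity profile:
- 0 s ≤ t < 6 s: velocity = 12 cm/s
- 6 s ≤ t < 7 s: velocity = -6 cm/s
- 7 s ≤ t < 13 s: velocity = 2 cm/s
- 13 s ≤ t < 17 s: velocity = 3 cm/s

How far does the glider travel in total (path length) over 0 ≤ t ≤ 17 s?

102 cm

Total distance travelled is ∫|v| dt — sum the magnitudes of each area piece.
0–6 s: |12| × 6 = 72 cm
6–7 s: |-6| × 1 = 6 cm
7–13 s: |2| × 6 = 12 cm
13–17 s: |3| × 4 = 12 cm
Total distance = 102 cm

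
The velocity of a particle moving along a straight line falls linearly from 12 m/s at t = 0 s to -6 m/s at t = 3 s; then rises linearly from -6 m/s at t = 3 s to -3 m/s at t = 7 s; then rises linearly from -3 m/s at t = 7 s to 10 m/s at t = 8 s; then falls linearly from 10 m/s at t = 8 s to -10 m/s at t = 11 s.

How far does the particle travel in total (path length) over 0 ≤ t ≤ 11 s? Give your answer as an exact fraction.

Total distance travelled is ∫|v| dt — sum the magnitudes of each area piece.
0–3 s: v = 0 at t = 2 s; triangle areas 12 + 3 = 15 m
3–7 s: |½(-6 + -3)(4)| = 18 m
7–8 s: v = 0 at t = 94/13 s; triangle areas 9/26 + 50/13 = 109/26 m
8–11 s: v = 0 at t = 9.5 s; triangle areas 7.5 + 7.5 = 15 m
Total distance = 1357/26 m

1357/26 m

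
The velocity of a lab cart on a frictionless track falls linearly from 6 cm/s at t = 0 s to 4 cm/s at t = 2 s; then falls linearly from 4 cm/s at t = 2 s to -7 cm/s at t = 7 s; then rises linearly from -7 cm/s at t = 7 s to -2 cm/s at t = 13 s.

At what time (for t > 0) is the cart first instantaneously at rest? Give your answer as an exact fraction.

v changes sign on 2–7 s (from 4 to -7); the graph is linear there, so v = 0 at t = 2 + (-4)·(7 − 2)/(-7 − 4) = 42/11 s.

t = 42/11 s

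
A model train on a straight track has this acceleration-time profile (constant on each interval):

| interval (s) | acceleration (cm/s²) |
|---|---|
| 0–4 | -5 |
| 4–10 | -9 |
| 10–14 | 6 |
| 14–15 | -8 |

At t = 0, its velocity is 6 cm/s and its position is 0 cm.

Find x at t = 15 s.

-534 cm

On each constant-a segment, Δv = aΔt and Δx = v₀Δt + ½aΔt²; chain segment to segment.
0–4 s: v starts 6 cm/s; Δx = 6·4 + ½·-5·4² = -16 cm; v ends -14 cm/s.
4–10 s: v starts -14 cm/s; Δx = -14·6 + ½·-9·6² = -246 cm; v ends -68 cm/s.
10–14 s: v starts -68 cm/s; Δx = -68·4 + ½·6·4² = -224 cm; v ends -44 cm/s.
14–15 s: v starts -44 cm/s; Δx = -44·1 + ½·-8·1² = -48 cm; v ends -52 cm/s.
x(15) = 0 + Σ Δx = -534 cm.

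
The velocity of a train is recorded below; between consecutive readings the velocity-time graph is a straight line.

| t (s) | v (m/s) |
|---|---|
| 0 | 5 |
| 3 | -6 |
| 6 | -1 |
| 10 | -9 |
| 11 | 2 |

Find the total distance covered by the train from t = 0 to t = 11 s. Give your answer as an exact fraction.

939/22 m

Distance (not displacement) is the total path length: add the absolute areas under v-t.
0–3 s: v = 0 at t = 15/11 s; triangle areas 75/22 + 54/11 = 183/22 m
3–6 s: |½(-6 + -1)(3)| = 10.5 m
6–10 s: |½(-1 + -9)(4)| = 20 m
10–11 s: v = 0 at t = 119/11 s; triangle areas 81/22 + 2/11 = 85/22 m
Total distance = 939/22 m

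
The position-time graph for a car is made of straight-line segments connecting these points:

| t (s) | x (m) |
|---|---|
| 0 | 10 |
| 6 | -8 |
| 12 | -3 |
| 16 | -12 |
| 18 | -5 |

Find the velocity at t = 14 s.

-2.25 m/s

Velocity is the slope of the x-t graph on 12–16 s: (-12 − -3)/(16 − 12) = -2.25 m/s.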